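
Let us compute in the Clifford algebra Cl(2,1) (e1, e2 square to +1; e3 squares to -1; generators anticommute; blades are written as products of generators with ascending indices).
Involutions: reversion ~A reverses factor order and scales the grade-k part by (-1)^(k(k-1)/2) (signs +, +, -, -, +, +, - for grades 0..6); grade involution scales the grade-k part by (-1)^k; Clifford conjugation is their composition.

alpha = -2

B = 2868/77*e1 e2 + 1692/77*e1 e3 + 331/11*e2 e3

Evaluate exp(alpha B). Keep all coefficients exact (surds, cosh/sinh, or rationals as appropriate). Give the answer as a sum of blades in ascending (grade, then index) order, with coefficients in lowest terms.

B^2 term by term: the squares give (2868/77)^2*(e1 e2)^2 + (1692/77)^2*(e1 e3)^2 + (331/11)^2*(e2 e3)^2 = 8225424/5929*(-1) + 2862864/5929*(+1) + 109561/121*(+1) = 1 (each basis 2-blade squares to minus the product of its generators' squares); cross terms between blades sharing an index anticommute and cancel. So B^2 = 1.
B^2 = 1 — the positive square puts this in the hyperbolic regime; l = 1, alpha*l = -2, so exp(alpha B) = cosh(-2) + (sinh(-2)/1)*B = cosh(2) + (-sinh(2))*B.
Answer: cosh(2) - 2868*sinh(2)/77*e1 e2 - 1692*sinh(2)/77*e1 e3 - 331*sinh(2)/11*e2 e3


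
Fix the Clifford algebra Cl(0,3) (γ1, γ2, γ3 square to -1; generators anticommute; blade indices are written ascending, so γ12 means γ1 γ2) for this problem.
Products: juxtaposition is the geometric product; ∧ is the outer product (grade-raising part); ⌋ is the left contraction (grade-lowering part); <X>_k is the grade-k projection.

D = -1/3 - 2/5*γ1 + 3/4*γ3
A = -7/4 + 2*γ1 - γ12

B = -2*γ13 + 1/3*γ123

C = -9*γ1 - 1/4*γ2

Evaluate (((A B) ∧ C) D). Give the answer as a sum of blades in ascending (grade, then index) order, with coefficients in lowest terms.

step 1: 13/3*γ3 + 7/2*γ13 + 4/3*γ23 - 7/12*γ123
step 2: 39*γ13 + 13/12*γ23 - 89/8*γ123
step 3: -117/4*γ1 - 13/16*γ2 - 78/5*γ3 + 267/32*γ12 - 13*γ13 - 433/90*γ23 + 131/40*γ123
Answer: -117/4*γ1 - 13/16*γ2 - 78/5*γ3 + 267/32*γ12 - 13*γ13 - 433/90*γ23 + 131/40*γ123


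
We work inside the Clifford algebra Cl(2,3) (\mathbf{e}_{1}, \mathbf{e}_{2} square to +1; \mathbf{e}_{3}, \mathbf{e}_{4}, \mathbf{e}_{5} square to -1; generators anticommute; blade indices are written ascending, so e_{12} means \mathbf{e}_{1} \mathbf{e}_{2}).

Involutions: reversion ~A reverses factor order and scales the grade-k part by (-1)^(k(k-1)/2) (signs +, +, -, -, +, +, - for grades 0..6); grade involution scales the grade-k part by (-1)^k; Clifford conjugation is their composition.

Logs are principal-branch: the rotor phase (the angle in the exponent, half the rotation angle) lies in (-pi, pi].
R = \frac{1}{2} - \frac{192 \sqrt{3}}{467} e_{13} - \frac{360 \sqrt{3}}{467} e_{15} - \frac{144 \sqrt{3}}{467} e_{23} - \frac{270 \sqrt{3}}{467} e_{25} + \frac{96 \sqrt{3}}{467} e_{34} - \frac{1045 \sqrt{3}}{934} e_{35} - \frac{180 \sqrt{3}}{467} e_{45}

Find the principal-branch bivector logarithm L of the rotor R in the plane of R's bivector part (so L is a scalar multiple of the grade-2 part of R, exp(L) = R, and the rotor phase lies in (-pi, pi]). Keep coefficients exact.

The scalar part of R is \frac{1}{2}, which fixes the principal-branch rotor phase; the unit plane is then the bivector part divided by the sine of that phase, and L is that plane scaled by the phase.
Concretely: cos(phase) = \frac{1}{2} gives phase = ±\frac{\pi}{3}, and since phase/sin(phase) is even the sign is immaterial: L = (phase/sin(phase)) * <R>_2 = (\frac{2 \sqrt{3} \pi}{9}) * <R>_2.
Answer: - \frac{128 \pi}{467} e_{13} - \frac{240 \pi}{467} e_{15} - \frac{96 \pi}{467} e_{23} - \frac{180 \pi}{467} e_{25} + \frac{64 \pi}{467} e_{34} - \frac{1045 \pi}{1401} e_{35} - \frac{120 \pi}{467} e_{45}


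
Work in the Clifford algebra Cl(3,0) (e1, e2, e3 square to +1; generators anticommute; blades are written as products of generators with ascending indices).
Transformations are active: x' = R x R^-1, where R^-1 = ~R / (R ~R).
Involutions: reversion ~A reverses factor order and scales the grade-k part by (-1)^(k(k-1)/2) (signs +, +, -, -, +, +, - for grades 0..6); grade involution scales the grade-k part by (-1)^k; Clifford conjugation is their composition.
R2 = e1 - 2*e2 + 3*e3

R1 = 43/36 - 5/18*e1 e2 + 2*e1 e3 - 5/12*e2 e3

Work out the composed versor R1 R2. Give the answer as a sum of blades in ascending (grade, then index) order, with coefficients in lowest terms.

Distribute over the terms of R2 (each basis-blade product reordered to ascending indices, repeated generators contracted through their squares):
R1 (e1) = 43/36*e1 + 5/18*e2 - 2*e3 - 5/12*e1 e2 e3
R1 (-2*e2) = 5/9*e1 - 43/18*e2 - 5/6*e3 + 4*e1 e2 e3
R1 (3*e3) = 6*e1 - 5/4*e2 + 43/12*e3 - 5/6*e1 e2 e3
Summing the partial products and collecting blades:
Answer: 31/4*e1 - 121/36*e2 + 3/4*e3 + 11/4*e1 e2 e3


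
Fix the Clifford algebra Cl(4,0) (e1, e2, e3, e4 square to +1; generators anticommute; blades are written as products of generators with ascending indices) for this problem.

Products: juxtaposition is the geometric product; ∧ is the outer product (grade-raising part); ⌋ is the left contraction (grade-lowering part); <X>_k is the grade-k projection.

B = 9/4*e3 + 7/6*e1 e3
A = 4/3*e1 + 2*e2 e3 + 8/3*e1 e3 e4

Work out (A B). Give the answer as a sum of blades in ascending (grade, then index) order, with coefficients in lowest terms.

step 1: 9/2*e2 + 14/9*e3 - 28/9*e4 + 7/3*e1 e2 + 3*e1 e3 - 6*e1 e4
Answer: 9/2*e2 + 14/9*e3 - 28/9*e4 + 7/3*e1 e2 + 3*e1 e3 - 6*e1 e4


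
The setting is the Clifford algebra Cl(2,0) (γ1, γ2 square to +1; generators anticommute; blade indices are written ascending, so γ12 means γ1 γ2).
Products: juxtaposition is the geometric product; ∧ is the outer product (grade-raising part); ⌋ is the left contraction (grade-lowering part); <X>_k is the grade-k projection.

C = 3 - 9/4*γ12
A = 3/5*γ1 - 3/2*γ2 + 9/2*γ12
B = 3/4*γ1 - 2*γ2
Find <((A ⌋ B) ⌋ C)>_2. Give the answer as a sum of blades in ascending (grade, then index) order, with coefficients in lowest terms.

step 1: 69/20
step 2: 207/20 - 621/80*γ12
step 3: -621/80*γ12
Answer: -621/80*γ12


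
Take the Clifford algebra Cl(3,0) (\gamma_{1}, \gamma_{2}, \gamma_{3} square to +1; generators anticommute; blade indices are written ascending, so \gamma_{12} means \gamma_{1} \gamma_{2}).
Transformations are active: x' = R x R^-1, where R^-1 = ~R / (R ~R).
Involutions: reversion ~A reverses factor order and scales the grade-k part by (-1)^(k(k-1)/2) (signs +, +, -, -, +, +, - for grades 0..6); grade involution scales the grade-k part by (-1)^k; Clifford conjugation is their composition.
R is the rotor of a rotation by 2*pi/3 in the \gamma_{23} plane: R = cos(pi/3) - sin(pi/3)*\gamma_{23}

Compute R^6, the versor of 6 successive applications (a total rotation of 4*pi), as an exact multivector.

Half-angle bookkeeping: 6 applications in \gamma_{23} add up to rotor phase 6*pi/3 = 2 \pi, so R^6 = cos(2 \pi) - sin(2 \pi)*\gamma_{23}.
cos(2 \pi) = 1 and sin(2 \pi) = 0, so R^6 = 1. The total rotation 4*pi is 2 full turns, so every vector returns to itself, yet the rotor is +1, back on the identity sheet (an even number of 2*pi turns).
Answer: 1


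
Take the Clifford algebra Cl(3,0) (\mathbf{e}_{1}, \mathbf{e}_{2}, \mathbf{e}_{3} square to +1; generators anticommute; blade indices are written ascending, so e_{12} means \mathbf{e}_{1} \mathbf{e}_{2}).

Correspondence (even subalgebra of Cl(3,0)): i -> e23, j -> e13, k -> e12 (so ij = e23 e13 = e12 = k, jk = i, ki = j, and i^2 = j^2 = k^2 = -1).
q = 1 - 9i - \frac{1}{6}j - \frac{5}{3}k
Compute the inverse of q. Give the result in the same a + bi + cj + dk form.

In blades: q = 1 - \frac{5}{3} e_{12} - \frac{1}{6} e_{13} - 9 e_{23}.
With qbar = 1 + \frac{5}{3} e_{12} + \frac{1}{6} e_{13} + 9 e_{23} (scalar fixed, mapped units negated), q qbar = \frac{3053}{36} (the sum of squared coefficients), so q^-1 = qbar / (\frac{3053}{36}) = \frac{36}{3053} + \frac{60}{3053} e_{12} + \frac{6}{3053} e_{13} + \frac{324}{3053} e_{23}; translating back:
Answer: \frac{36}{3053} + \frac{324}{3053}i + \frac{6}{3053}j + \frac{60}{3053}k


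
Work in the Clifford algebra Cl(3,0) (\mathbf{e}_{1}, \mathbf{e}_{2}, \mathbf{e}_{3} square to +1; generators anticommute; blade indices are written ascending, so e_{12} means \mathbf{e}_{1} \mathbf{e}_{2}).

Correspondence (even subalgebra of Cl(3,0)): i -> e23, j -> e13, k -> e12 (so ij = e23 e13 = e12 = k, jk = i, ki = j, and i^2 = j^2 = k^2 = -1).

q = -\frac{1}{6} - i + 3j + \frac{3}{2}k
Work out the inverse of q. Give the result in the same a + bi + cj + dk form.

In blades: q = -\frac{1}{6} + \frac{3}{2} e_{12} + 3 e_{13} - e_{23}.
With qbar = -\frac{1}{6} - \frac{3}{2} e_{12} - 3 e_{13} + e_{23} (scalar fixed, mapped units negated), q qbar = \frac{221}{18} (the sum of squared coefficients), so q^-1 = qbar / (\frac{221}{18}) = -\frac{3}{221} - \frac{27}{221} e_{12} - \frac{54}{221} e_{13} + \frac{18}{221} e_{23}; translating back:
Answer: -\frac{3}{221} + \frac{18}{221}i - \frac{54}{221}j - \frac{27}{221}k


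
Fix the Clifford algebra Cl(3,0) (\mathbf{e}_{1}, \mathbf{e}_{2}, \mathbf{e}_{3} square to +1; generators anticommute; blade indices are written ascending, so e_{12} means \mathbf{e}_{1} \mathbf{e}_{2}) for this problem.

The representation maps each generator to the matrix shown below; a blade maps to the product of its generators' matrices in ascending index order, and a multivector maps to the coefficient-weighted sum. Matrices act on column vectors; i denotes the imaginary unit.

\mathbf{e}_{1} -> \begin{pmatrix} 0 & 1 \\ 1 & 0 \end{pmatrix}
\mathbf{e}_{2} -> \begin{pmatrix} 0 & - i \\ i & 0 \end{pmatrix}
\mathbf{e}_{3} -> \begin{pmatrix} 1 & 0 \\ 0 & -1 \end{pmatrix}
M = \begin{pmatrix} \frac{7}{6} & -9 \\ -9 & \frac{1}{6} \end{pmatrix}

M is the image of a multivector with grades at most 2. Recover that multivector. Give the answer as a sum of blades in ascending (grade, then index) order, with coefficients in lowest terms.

Method: 1, rho(e_{1}), rho(e_{2}), rho(e_{3}) form a trace-orthogonal basis of the 2x2 complex matrices (tr(X Y) = 2 if X = Y, else 0), so M = m0*1 + m1*rho(e_{1}) + m2*rho(e_{2}) + m3*rho(e_{3}) with m0 = tr(M)/2 = \frac{2}{3}, m1 = tr(M rho(e_{1}))/2 = -9, m2 = tr(M rho(e_{2}))/2 = 0, m3 = tr(M rho(e_{3}))/2 = \frac{1}{2}.
Multiplying table entries, the bivector images are rho(e_{12}) = i*rho(e_{3}), rho(e_{13}) = -i*rho(e_{2}), rho(e_{23}) = i*rho(e_{1}); with real blade coefficients the real parts of m0..m3 are the coefficients of 1, e_{1}, e_{2}, e_{3} and the imaginary parts give the bivectors (e_{23}: Im m1, e_{13}: -Im m2, e_{12}: Im m3).
Answer: \frac{2}{3} - 9 e_{1} + \frac{1}{2} e_{3}


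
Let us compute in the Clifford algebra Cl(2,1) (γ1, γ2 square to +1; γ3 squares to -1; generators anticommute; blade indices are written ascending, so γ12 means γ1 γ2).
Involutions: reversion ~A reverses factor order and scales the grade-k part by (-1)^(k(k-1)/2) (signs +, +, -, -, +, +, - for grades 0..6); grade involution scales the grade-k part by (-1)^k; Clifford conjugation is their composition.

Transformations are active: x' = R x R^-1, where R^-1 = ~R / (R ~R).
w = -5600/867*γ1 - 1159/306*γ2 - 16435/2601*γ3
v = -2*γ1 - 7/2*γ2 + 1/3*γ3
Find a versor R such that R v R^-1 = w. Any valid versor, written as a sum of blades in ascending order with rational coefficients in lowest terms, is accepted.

Key observation: q(v) = q(w) = 581/36 (sandwiches preserve the norm), so R = v + w = -7334/867*γ1 - 1115/153*γ2 - 15568/2601*γ3 works whenever it is invertible — the component of v along it is kept and (v - w)/2 reverses, sending v to w.
Answer: -7334/867*γ1 - 1115/153*γ2 - 15568/2601*γ3


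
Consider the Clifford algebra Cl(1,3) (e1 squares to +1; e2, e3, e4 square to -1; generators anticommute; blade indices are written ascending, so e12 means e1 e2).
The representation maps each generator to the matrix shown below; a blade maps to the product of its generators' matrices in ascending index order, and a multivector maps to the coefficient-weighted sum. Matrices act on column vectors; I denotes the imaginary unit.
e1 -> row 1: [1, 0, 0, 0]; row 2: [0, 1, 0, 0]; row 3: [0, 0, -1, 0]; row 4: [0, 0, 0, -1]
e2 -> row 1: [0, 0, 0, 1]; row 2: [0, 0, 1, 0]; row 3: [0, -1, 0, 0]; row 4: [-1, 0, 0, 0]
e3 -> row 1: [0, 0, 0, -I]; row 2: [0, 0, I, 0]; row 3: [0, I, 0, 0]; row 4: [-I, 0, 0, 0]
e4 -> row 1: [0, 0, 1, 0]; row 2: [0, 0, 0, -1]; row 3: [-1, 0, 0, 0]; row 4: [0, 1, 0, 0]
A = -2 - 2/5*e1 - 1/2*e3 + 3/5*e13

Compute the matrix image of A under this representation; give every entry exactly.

Bivector images (products of the table entries): rho(e13) = rho(e1)rho(e3) = row 1: [0, 0, 0, -I]; row 2: [0, 0, I, 0]; row 3: [0, -I, 0, 0]; row 4: [I, 0, 0, 0].
M = (-2)*1 + (-2/5)*rho(e1) + (-1/2)*rho(e3) + (3/5)*rho(e13), summed entrywise (1 is the identity matrix):
Answer: row 1: [-12/5, 0, 0, -I/10]; row 2: [0, -12/5, I/10, 0]; row 3: [0, -11*I/10, -8/5, 0]; row 4: [11*I/10, 0, 0, -8/5]


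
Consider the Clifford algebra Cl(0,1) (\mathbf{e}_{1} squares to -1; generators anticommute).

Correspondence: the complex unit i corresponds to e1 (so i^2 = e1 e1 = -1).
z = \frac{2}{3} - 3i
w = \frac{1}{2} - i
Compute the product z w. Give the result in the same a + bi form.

In blades: z = \frac{2}{3} - 3 e_{1}, w = \frac{1}{2} - e_{1}.
Distribute z over w term by term (generator squares from the signature, products reordered to ascending indices): (\frac{2}{3})*w = \frac{1}{3} - \frac{2}{3} e_{1}; (-3 e_{1})*w = -3 - \frac{3}{2} e_{1}.
Sum: -\frac{8}{3} - \frac{13}{6} e_{1}; translating back through the correspondence:
Answer: -\frac{8}{3} - \frac{13}{6}i


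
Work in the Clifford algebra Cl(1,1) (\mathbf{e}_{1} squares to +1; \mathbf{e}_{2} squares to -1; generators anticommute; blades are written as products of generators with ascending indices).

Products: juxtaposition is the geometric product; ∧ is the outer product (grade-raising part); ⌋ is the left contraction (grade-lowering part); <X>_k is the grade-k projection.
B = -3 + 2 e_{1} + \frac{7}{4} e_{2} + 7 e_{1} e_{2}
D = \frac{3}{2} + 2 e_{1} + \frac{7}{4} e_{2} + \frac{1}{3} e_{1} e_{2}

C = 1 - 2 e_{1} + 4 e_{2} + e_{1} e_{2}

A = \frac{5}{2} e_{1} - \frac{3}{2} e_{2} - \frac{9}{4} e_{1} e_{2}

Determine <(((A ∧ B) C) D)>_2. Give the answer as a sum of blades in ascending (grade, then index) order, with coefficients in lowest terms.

step 1: -\frac{15}{2} e_{1} + \frac{9}{2} e_{2} + \frac{113}{8} e_{1} e_{2}
step 2: \frac{89}{8} - \frac{119}{2} e_{1} + \frac{101}{4} e_{2} - \frac{55}{8} e_{1} e_{2}
step 3: -\frac{3571}{24} - \frac{4469}{96} e_{1} + \frac{4921}{96} e_{2} - \frac{7739}{48} e_{1} e_{2}
step 4: -\frac{7739}{48} e_{1} e_{2}
Answer: -\frac{7739}{48} e_{1} e_{2}


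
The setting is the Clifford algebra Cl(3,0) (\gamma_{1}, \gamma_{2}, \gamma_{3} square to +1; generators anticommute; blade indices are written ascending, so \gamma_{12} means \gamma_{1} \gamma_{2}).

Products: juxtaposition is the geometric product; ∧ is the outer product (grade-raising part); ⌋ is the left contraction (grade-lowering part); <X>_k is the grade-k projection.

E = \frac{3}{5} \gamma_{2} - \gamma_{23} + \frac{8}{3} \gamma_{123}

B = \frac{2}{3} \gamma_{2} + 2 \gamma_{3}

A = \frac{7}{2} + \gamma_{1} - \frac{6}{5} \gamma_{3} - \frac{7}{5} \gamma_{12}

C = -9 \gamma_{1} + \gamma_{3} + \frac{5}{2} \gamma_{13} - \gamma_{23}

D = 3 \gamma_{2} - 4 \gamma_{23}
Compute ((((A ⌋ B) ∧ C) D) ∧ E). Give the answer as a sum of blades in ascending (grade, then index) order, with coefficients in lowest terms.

step 1: -\frac{12}{5} + \frac{7}{3} \gamma_{2} + 7 \gamma_{3}
step 2: \frac{108}{5} \gamma_{1} - \frac{12}{5} \gamma_{3} + 21 \gamma_{12} + 57 \gamma_{13} + \frac{71}{15} \gamma_{23} - \frac{35}{6} \gamma_{123}
step 3: \frac{284}{15} + \frac{119}{3} \gamma_{1} - \frac{48}{5} \gamma_{2} - \frac{71}{5} \gamma_{3} + \frac{1464}{5} \gamma_{12} - \frac{133}{2} \gamma_{13} + \frac{36}{5} \gamma_{23} - \frac{1287}{5} \gamma_{123}
step 4: \frac{284}{25} \gamma_{2} + \frac{119}{5} \gamma_{12} - \frac{781}{75} \gamma_{23} + \frac{913}{18} \gamma_{123}
Answer: \frac{284}{25} \gamma_{2} + \frac{119}{5} \gamma_{12} - \frac{781}{75} \gamma_{23} + \frac{913}{18} \gamma_{123}


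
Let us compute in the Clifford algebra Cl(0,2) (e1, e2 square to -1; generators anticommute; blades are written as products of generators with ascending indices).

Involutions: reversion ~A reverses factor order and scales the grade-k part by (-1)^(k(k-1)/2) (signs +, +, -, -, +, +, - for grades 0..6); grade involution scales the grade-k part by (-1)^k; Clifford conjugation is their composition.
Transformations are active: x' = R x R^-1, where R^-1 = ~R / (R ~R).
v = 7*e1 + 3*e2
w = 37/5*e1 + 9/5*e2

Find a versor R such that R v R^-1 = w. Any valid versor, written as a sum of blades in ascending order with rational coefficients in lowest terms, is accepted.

Since q(v) = q(w) = -58, the sum R = v + w = 72/5*e1 + 24/5*e2 does the job whenever invertible.
Answer: 72/5*e1 + 24/5*e2


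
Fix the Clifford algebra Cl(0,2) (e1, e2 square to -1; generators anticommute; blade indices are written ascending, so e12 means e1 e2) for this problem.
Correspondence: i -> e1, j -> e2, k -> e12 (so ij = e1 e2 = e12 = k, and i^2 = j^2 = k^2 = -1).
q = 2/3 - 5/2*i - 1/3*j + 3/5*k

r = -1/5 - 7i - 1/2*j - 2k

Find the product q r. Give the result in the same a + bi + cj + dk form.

In blades: q = 2/3 - 5/2*e1 - 1/3*e2 + 3/5*e12, r = -1/5 - 7*e1 - 1/2*e2 - 2*e12.
Distribute q over r term by term (generator squares from the signature, products reordered to ascending indices): (2/3)*r = -2/15 - 14/3*e1 - 1/3*e2 - 4/3*e12; (-5/2*e1)*r = -35/2 + 1/2*e1 - 5*e2 + 5/4*e12; (-1/3*e2)*r = -1/6 + 2/3*e1 + 1/15*e2 - 7/3*e12; (3/5*e12)*r = 6/5 + 3/10*e1 - 21/5*e2 - 3/25*e12.
Sum: -83/5 - 16/5*e1 - 142/15*e2 - 761/300*e12; translating back through the correspondence:
Answer: -83/5 - 16/5*i - 142/15*j - 761/300*k


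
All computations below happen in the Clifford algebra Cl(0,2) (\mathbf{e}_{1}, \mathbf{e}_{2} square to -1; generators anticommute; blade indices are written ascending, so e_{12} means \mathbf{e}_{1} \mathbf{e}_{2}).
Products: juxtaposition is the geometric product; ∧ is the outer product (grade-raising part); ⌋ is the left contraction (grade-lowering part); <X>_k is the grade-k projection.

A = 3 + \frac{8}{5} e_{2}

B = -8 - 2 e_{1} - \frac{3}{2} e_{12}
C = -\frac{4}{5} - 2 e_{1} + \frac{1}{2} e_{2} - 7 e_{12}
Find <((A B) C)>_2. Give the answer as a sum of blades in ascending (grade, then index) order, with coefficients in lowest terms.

step 1: -24 - \frac{42}{5} e_{1} - \frac{64}{5} e_{2} - \frac{13}{10} e_{12}
step 2: -\frac{3}{10} + \frac{14497}{100} e_{1} - \frac{1449}{25} e_{2} + \frac{3481}{25} e_{12}
step 3: \frac{3481}{25} e_{12}
Answer: \frac{3481}{25} e_{12}


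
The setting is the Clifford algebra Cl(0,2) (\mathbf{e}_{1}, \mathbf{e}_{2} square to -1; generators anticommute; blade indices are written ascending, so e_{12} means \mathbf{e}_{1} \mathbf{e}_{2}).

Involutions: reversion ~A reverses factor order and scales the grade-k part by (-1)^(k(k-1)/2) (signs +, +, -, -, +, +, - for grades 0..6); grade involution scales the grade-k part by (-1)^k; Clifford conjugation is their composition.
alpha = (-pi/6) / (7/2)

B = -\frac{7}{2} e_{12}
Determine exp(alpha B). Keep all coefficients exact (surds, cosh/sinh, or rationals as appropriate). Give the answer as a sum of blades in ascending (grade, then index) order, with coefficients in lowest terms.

B^2 = (-\frac{7}{2})^2*(e_{12})^2 = \frac{49}{4}*(-1) = -\frac{49}{4} (a basis 2-blade squares to minus the product of its generators' squares).
B^2 = -\frac{49}{4} — B^2 < 0, so the exponential closes trigonometrically: l = \frac{7}{2}, alpha*l = - \frac{\pi}{6}, so exp(alpha B) = cos(- \frac{\pi}{6}) + (sin(- \frac{\pi}{6})/(\frac{7}{2}))*B = \frac{\sqrt{3}}{2} + (- \frac{1}{7})*B.
Answer: \frac{\sqrt{3}}{2} + \frac{1}{2} e_{12}


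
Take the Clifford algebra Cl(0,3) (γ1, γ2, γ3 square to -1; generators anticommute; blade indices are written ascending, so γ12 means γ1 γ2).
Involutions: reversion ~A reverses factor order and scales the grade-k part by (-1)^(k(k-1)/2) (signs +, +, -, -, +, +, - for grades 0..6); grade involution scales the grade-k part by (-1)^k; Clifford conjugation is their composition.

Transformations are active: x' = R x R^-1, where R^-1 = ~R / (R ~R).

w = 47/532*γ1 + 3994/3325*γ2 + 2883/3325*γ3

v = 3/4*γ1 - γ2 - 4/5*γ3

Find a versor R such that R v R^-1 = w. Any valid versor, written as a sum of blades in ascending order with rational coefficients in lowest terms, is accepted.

Sketch: the shared square -881/400 makes R = v + w = 223/266*γ1 + 669/3325*γ2 + 223/3325*γ3 the natural versor; its sandwich fixes that direction, negates (v - w)/2, and sends v to w.
Answer: 223/266*γ1 + 669/3325*γ2 + 223/3325*γ3


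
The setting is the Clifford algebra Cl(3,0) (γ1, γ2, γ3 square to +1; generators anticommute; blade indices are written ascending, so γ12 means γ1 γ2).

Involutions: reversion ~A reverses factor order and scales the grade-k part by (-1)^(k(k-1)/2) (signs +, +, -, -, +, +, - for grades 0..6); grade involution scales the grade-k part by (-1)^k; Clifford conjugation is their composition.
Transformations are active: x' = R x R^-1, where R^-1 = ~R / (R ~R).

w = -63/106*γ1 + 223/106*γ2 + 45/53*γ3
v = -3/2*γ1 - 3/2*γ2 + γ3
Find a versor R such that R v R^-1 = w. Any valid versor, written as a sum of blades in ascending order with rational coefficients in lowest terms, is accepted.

Take R = v + w = -111/53*γ1 + 32/53*γ2 + 98/53*γ3. Because q(v) = q(w) = 11/2, conjugation by R sends v exactly to w.
Answer: -111/53*γ1 + 32/53*γ2 + 98/53*γ3


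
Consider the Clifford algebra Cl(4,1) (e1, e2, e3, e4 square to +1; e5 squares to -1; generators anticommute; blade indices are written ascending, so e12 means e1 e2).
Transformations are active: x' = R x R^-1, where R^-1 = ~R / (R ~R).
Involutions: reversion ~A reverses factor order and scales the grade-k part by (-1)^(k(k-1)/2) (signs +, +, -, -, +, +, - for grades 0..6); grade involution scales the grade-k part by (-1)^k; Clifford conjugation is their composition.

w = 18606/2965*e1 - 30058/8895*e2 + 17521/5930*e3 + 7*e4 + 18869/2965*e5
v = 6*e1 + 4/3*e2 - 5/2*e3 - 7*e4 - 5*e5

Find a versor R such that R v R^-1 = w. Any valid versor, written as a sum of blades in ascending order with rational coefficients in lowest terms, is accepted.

Sketch: the shared square 2449/36 makes R = v + w = 36396/2965*e1 - 6066/2965*e2 + 1348/2965*e3 + 4044/2965*e5 the natural versor; its sandwich fixes that direction, negates (v - w)/2, and sends v to w.
Answer: 36396/2965*e1 - 6066/2965*e2 + 1348/2965*e3 + 4044/2965*e5


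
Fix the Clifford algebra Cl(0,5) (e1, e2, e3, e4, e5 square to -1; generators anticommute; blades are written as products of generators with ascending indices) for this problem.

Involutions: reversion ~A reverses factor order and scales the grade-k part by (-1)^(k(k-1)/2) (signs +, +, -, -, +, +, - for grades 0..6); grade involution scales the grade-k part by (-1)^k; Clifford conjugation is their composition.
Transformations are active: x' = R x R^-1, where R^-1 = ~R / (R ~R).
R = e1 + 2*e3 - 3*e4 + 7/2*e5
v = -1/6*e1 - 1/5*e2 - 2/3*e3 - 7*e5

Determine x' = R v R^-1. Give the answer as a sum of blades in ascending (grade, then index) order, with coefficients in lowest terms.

~R = e1 + 2*e3 - 3*e4 + 7/2*e5, and R ~R = -105/4, so R^-1 = ~R / (-105/4).
R v = 26 - 1/5*e1 e2 - 1/3*e1 e3 - 1/2*e1 e4 - 77/12*e1 e5 + 2/5*e2 e3 - 3/5*e2 e4 + 7/10*e2 e5 - 2*e3 e4 - 35/3*e3 e5 + 21*e4 e5
Answer: -127/70*e1 + 1/5*e2 - 346/105*e3 + 208/35*e4 + 1/15*e5


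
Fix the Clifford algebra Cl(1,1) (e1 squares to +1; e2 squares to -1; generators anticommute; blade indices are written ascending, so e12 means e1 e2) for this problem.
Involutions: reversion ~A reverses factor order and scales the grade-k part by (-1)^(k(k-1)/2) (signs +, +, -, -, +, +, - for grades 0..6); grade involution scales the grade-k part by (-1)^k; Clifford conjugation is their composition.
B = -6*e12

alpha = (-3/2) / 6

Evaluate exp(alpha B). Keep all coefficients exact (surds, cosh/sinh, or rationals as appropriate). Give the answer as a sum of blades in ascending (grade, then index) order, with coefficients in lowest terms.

B^2 = (-6)^2*(e12)^2 = 36*(+1) = 36 (a basis 2-blade squares to minus the product of its generators' squares).
B^2 = 36 — B^2 > 0, so the exponential closes hyperbolically: l = 6, alpha*l = -3/2, so exp(alpha B) = cosh(-3/2) + (sinh(-3/2)/6)*B = cosh(3/2) + (-sinh(3/2)/6)*B.
Answer: cosh(3/2) + sinh(3/2)*e12


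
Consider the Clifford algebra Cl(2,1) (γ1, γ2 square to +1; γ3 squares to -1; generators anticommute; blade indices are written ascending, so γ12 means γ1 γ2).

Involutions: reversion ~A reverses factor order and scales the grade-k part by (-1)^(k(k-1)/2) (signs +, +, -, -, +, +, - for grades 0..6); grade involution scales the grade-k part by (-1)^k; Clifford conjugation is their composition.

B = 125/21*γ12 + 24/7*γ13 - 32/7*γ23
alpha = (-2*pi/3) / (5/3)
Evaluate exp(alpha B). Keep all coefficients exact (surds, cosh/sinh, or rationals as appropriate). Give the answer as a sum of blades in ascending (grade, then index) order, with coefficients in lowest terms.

B^2 term by term: the squares give (125/21)^2*(γ12)^2 + (24/7)^2*(γ13)^2 + (-32/7)^2*(γ23)^2 = 15625/441*(-1) + 576/49*(+1) + 1024/49*(+1) = -25/9 (each basis 2-blade squares to minus the product of its generators' squares); cross terms between blades sharing an index anticommute and cancel. So B^2 = -25/9.
B^2 = -25/9 — circular case — the even/odd split gives cos and sin: l = 5/3, alpha*l = -2*pi/3, so exp(alpha B) = cos(-2*pi/3) + (sin(-2*pi/3)/(5/3))*B = -1/2 + (-3*sqrt(3)/10)*B.
Answer: -1/2 - 25*sqrt(3)/14*γ12 - 36*sqrt(3)/35*γ13 + 48*sqrt(3)/35*γ23


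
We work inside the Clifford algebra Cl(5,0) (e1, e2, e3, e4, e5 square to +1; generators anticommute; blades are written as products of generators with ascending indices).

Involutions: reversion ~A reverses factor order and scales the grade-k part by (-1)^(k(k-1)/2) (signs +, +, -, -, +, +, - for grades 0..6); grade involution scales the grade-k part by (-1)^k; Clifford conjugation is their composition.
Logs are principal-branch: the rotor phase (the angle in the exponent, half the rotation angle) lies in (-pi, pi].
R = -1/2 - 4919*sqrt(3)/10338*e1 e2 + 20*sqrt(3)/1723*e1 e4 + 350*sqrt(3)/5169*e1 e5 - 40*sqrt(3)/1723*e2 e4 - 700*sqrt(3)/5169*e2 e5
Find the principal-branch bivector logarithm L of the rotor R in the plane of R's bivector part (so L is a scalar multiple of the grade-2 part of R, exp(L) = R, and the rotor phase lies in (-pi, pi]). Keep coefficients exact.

The scalar part of R is -1/2, so the principal-branch rotor phase is pinned; divide the bivector part by its sine to get the unit plane — L is the phase times that plane.
Concretely: cos(phase) = -1/2 gives phase = ±2*pi/3, and since phase/sin(phase) is even the sign is immaterial: L = (phase/sin(phase)) * <R>_2 = (4*sqrt(3)*pi/9) * <R>_2.
Answer: -9838*pi/15507*e1 e2 + 80*pi/5169*e1 e4 + 1400*pi/15507*e1 e5 - 160*pi/5169*e2 e4 - 2800*pi/15507*e2 e5


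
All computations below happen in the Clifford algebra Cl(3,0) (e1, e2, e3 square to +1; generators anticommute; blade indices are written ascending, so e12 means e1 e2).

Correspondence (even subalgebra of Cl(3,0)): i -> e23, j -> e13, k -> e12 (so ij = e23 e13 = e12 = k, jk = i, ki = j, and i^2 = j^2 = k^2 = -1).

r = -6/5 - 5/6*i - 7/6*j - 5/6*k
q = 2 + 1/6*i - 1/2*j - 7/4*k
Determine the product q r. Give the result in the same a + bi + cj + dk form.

In blades: q = 2 - 7/4*e12 - 1/2*e13 + 1/6*e23, r = -6/5 - 5/6*e12 - 7/6*e13 - 5/6*e23.
Distribute q over r term by term (generator squares from the signature, products reordered to ascending indices): (2)*r = -12/5 - 5/3*e12 - 7/3*e13 - 5/3*e23; (-7/4*e12)*r = -35/24 + 21/10*e12 + 35/24*e13 - 49/24*e23; (-1/2*e13)*r = -7/12 - 5/12*e12 + 3/5*e13 + 5/12*e23; (1/6*e23)*r = 5/36 - 7/36*e12 + 5/36*e13 - 1/5*e23.
Sum: -1549/360 - 8/45*e12 - 49/360*e13 - 419/120*e23; translating back through the correspondence:
Answer: -1549/360 - 419/120*i - 49/360*j - 8/45*k


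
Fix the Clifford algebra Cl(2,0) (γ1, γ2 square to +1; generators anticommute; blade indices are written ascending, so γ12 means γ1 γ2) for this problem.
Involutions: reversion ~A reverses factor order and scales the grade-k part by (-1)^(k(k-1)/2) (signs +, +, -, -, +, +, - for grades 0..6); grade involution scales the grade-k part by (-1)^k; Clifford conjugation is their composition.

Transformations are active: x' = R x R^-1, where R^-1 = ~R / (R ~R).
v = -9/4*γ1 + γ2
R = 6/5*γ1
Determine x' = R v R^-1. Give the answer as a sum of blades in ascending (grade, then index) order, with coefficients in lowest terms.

~R = 6/5*γ1, and R ~R = 36/25, so R^-1 = ~R / (36/25).
R v = -27/10 + 6/5*γ12
Answer: -9/4*γ1 - γ2


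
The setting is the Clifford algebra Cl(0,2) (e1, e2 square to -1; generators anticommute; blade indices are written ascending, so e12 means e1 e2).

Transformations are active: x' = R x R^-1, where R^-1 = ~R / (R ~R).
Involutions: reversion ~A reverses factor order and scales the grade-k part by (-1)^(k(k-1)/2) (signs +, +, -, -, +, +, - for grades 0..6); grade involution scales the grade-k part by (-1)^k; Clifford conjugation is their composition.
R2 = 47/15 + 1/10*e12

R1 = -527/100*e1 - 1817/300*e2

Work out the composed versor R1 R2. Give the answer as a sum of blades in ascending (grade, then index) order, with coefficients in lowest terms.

Distribute over the terms of R1 (each basis-blade product reordered to ascending indices, repeated generators contracted through their squares):
(-527/100*e1) R2 = -24769/1500*e1 + 527/1000*e2
(-1817/300*e2) R2 = -1817/3000*e1 - 85399/4500*e2
Summing the partial products and collecting blades:
Answer: -10271/600*e1 - 33211/1800*e2


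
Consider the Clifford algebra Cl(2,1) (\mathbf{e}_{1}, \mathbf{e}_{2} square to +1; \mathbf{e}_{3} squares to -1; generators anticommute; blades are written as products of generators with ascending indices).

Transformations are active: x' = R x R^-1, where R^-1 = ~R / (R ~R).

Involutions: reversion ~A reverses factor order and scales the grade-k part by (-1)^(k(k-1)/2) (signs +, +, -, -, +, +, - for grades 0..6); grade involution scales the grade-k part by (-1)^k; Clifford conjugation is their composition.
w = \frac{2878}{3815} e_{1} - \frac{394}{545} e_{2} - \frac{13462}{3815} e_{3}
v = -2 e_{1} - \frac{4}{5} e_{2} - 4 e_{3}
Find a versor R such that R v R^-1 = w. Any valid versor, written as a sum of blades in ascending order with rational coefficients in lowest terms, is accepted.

Why this works: both vectors square to -\frac{284}{25}, so q(v) = q(w) and R = v + w = -\frac{4752}{3815} e_{1} - \frac{166}{109} e_{2} - \frac{28722}{3815} e_{3} carries v to w — its own direction survives, the complement (v - w)/2 flips.
Answer: -\frac{4752}{3815} e_{1} - \frac{166}{109} e_{2} - \frac{28722}{3815} e_{3}


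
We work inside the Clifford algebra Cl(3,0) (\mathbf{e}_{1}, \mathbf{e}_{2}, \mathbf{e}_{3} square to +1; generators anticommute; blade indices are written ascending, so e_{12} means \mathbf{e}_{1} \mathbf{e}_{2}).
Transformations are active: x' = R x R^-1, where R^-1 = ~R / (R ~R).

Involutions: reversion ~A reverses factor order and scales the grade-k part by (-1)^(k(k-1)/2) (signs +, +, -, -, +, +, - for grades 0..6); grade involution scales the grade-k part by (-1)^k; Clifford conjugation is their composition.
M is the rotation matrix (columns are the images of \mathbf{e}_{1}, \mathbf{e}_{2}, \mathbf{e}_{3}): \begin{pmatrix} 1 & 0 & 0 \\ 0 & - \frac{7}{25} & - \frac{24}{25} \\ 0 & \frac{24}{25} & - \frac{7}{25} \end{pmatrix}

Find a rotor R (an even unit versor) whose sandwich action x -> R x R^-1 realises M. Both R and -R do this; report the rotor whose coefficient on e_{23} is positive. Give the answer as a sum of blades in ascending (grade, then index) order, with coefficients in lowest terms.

Method: write R = a + b12*e_{12} + b13*e_{13} + b23*e_{23} with a^2 + b12^2 + b13^2 + b23^2 = 1 (so R^-1 = ~R). Expanding the columns R e_j ~R gives tr M = 4a^2 - 1 and, from the antisymmetric part, M21 - M12 = -4a*b12, M13 - M31 = 4a*b13, M32 - M23 = -4a*b23.
Here tr M = \frac{11}{25}, so a^2 = (1 + tr M)/4 = \frac{9}{25} and a = ±\frac{3}{5}. Taking a = \frac{3}{5}: M21 - M12 = 0, M13 - M31 = 0, M32 - M23 = \frac{48}{25}, giving b12 = 0, b13 = 0, b23 = -\frac{4}{5}, i.e. R = \frac{3}{5} - \frac{4}{5} e_{23}.
Its e_{23} coefficient is negative, so report the other preimage -R.
Answer: -\frac{3}{5} + \frac{4}{5} e_{23}. Why the constraint matters: R and -R act identically through the sandwich — M has trace \frac{11}{25} either way — so only the sign condition on e_{23} picks one of the two preimages.


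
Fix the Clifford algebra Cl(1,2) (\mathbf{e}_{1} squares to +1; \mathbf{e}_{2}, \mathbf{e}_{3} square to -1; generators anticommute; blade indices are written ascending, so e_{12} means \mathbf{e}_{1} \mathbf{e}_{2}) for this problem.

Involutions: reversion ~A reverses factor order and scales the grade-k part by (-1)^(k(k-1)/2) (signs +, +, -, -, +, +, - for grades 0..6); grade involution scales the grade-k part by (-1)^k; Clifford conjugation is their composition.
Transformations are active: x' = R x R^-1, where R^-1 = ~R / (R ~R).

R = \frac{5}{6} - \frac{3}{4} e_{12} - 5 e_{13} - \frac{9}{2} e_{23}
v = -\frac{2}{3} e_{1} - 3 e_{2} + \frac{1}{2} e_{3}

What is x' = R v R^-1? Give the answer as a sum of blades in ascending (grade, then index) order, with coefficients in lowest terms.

~R = \frac{5}{6} + \frac{3}{4} e_{12} + 5 e_{13} + \frac{9}{2} e_{23}, and R ~R = -\frac{665}{144}, so R^-1 = ~R / (-\frac{665}{144}).
R v = -\frac{11}{36} e_{1} - \frac{3}{4} e_{2} + \frac{127}{12} e_{3} - \frac{99}{8} e_{123}
Answer: -\frac{6652}{285} e_{1} - \frac{447}{19} e_{2} - \frac{3}{10} e_{3}


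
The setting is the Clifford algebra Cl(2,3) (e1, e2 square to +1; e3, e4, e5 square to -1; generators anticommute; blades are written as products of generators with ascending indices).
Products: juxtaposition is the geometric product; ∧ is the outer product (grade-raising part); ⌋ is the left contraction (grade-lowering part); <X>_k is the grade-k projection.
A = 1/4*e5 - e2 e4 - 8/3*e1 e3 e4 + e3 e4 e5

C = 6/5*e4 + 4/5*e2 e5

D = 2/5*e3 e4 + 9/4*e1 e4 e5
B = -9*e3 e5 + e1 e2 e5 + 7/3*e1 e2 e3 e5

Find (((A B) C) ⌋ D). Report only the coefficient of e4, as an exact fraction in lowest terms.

step 1: -9/4*e3 - 9*e4 - 1/4*e1 e2 + 7/12*e1 e2 e3 + 7/3*e1 e2 e4 + 25*e1 e4 e5 - 56/9*e2 e4 e5 - e1 e2 e3 e4 - 7/3*e1 e3 e4 e5 - 35/3*e2 e3 e4 e5
step 2: 54/5 + 224/45*e4 - 14/5*e1 e2 + 149/5*e1 e5 - 112/15*e2 e5 - 361/30*e3 e4 + 6/5*e1 e2 e3 - 203/10*e1 e2 e4 - 49/15*e1 e3 e5 - 28/15*e1 e4 e5 - 61/5*e2 e3 e5 + 36/5*e2 e4 e5 - 7/6*e1 e2 e3 e4 - 4/5*e1 e3 e4 e5
step 3: 676/75 + 448/225*e3 - 1341/20*e4 + 56/5*e1 e5 + 108/25*e3 e4 + 243/10*e1 e4 e5
Answer: -1341/20


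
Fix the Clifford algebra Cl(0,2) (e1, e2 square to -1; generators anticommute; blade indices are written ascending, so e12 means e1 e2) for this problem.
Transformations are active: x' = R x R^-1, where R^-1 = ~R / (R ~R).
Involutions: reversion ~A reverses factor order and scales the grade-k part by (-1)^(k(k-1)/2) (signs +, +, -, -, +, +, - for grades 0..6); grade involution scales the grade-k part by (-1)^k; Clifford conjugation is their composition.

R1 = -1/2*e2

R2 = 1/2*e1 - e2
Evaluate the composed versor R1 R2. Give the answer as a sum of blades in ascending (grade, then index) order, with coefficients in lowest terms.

Distribute over the terms of R1 (each basis-blade product reordered to ascending indices, repeated generators contracted through their squares):
(-1/2*e2) R2 = -1/2 + 1/4*e12
Answer: -1/2 + 1/4*e12


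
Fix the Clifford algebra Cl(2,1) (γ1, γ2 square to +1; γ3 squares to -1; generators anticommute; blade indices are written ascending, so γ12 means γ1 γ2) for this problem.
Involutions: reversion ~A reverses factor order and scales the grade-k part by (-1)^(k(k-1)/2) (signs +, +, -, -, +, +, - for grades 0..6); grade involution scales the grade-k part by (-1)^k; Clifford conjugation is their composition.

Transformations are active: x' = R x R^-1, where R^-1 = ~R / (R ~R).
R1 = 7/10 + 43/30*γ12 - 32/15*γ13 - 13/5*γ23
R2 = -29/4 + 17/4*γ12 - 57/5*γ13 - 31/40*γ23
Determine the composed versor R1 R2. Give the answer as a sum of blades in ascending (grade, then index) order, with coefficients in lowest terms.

Distribute over the terms of R1 (each basis-blade product reordered to ascending indices, repeated generators contracted through their squares):
(7/10) R2 = -203/40 + 119/40*γ12 - 399/50*γ13 - 217/400*γ23
(43/30*γ12) R2 = -731/120 - 1247/120*γ12 - 1333/1200*γ13 + 817/50*γ23
(-32/15*γ13) R2 = 608/25 + 124/75*γ12 + 232/15*γ13 - 136/15*γ23
(-13/5*γ23) R2 = 403/200 - 741/25*γ12 + 221/20*γ13 + 377/20*γ23
Summing the partial products and collecting blades:
Answer: 9101/600 - 10621/300*γ12 + 20911/1200*γ13 + 30697/1200*γ23


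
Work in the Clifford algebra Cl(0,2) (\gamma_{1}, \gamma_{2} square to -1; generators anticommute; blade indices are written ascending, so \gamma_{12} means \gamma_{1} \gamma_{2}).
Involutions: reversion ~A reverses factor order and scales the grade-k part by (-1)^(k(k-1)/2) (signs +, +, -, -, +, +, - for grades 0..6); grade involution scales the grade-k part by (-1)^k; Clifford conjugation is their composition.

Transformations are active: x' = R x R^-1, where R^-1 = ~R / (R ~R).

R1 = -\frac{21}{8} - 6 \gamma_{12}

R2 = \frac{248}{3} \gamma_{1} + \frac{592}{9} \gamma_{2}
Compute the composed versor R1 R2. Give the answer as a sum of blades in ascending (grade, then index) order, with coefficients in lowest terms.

Distribute over the terms of R1 (each basis-blade product reordered to ascending indices, repeated generators contracted through their squares):
(-\frac{21}{8}) R2 = -217 \gamma_{1} - \frac{518}{3} \gamma_{2}
(-6 \gamma_{12}) R2 = \frac{1184}{3} \gamma_{1} - 496 \gamma_{2}
Summing the partial products and collecting blades:
Answer: \frac{533}{3} \gamma_{1} - \frac{2006}{3} \gamma_{2}


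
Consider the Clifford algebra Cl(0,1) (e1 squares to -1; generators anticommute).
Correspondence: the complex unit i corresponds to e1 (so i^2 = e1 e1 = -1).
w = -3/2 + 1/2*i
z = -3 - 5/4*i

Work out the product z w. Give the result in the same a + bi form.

In blades: z = -3 - 5/4*e1, w = -3/2 + 1/2*e1.
Distribute z over w term by term (generator squares from the signature, products reordered to ascending indices): (-3)*w = 9/2 - 3/2*e1; (-5/4*e1)*w = 5/8 + 15/8*e1.
Sum: 41/8 + 3/8*e1; translating back through the correspondence:
Answer: 41/8 + 3/8*i


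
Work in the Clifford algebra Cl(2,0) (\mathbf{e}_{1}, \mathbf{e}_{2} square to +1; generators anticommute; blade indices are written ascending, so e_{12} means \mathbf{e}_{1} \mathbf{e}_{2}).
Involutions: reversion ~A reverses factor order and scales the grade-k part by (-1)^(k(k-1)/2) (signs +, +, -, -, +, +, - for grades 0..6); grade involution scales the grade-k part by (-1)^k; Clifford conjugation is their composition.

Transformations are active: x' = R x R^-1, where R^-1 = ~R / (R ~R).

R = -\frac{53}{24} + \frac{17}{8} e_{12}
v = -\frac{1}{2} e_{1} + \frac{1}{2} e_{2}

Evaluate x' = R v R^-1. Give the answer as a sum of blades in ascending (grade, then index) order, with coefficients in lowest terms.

~R = -\frac{53}{24} - \frac{17}{8} e_{12}, and R ~R = \frac{2705}{288}, so R^-1 = ~R / (\frac{2705}{288}).
R v = \frac{13}{6} e_{1} - \frac{1}{24} e_{2}
Answer: -\frac{2807}{5410} e_{1} - \frac{2599}{5410} e_{2}


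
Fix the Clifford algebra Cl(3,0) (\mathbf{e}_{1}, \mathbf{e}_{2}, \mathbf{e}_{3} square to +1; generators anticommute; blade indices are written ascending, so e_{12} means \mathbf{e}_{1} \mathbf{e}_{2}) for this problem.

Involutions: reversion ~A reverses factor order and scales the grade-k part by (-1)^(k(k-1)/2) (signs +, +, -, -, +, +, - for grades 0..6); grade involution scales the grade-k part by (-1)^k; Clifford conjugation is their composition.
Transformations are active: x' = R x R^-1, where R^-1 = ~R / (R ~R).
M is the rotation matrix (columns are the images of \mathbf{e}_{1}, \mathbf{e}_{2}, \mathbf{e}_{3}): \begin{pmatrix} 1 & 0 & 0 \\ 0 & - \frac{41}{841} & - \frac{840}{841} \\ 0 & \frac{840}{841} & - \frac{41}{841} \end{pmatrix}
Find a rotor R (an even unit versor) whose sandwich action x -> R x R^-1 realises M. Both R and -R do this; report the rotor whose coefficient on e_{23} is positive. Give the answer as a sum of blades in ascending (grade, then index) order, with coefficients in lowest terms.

Method: write R = a + b12*e_{12} + b13*e_{13} + b23*e_{23} with a^2 + b12^2 + b13^2 + b23^2 = 1 (so R^-1 = ~R). Expanding the columns R e_j ~R gives tr M = 4a^2 - 1 and, from the antisymmetric part, M21 - M12 = -4a*b12, M13 - M31 = 4a*b13, M32 - M23 = -4a*b23.
Here tr M = \frac{759}{841}, so a^2 = (1 + tr M)/4 = \frac{400}{841} and a = ±\frac{20}{29}. Taking a = \frac{20}{29}: M21 - M12 = 0, M13 - M31 = 0, M32 - M23 = \frac{1680}{841}, giving b12 = 0, b13 = 0, b23 = -\frac{21}{29}, i.e. R = \frac{20}{29} - \frac{21}{29} e_{23}.
Its e_{23} coefficient is negative, so report the other preimage -R.
Answer: -\frac{20}{29} + \frac{21}{29} e_{23}. Sheet selection: the two-to-one cover makes ±R indistinguishable at the matrix level (trace \frac{759}{841}), so uniqueness comes from the required sign on e_{23}.
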